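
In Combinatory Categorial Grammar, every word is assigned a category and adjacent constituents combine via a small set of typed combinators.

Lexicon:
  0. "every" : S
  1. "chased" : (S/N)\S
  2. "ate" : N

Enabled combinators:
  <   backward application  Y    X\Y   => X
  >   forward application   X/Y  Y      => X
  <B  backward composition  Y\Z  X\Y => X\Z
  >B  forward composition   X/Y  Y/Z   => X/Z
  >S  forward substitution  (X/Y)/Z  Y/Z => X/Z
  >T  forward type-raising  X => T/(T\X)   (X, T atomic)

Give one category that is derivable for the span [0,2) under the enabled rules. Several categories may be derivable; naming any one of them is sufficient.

[0,3] S   >
  [0,2] S/N   <
    [0,1] "every" : S
    [1,2] "chased" : (S/N)\S
  [2,3] "ate" : N

S/N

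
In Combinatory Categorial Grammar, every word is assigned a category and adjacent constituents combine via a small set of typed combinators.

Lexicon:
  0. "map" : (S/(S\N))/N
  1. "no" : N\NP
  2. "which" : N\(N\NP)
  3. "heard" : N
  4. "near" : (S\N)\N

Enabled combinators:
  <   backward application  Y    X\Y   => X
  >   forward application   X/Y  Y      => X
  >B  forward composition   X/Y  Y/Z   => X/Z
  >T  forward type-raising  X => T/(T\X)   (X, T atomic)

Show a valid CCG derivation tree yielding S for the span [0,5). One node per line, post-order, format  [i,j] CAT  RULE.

[0,1] (S/(S\N))/N  lex  "map"
[1,2] N\NP  lex  "no"
[2,3] N\(N\NP)  lex  "which"
[1,3] N  <  k=2
[0,3] S/(S\N)  >  k=1
[3,4] N  lex  "heard"
[4,5] (S\N)\N  lex  "near"
[3,5] S\N  <  k=4
[0,5] S  >  k=3

[0,5] S   >
  [0,3] S/(S\N)   >
    [0,1] "map" : (S/(S\N))/N
    [1,3] N   <
      [1,2] "no" : N\NP
      [2,3] "which" : N\(N\NP)
  [3,5] S\N   <
    [3,4] "heard" : N
    [4,5] "near" : (S\N)\N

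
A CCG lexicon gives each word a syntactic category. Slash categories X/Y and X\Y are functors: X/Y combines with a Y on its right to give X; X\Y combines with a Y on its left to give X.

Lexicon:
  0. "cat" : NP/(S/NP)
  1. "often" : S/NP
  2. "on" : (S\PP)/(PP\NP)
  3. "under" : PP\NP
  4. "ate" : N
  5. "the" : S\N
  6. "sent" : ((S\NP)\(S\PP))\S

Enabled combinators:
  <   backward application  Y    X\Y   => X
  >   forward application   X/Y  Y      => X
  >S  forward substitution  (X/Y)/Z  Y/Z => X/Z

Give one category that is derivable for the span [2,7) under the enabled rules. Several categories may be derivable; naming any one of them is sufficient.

S\NP

[0,7] S   <
  [0,2] NP   >
    [0,1] "cat" : NP/(S/NP)
    [1,2] "often" : S/NP
  [2,7] S\NP   <
    [2,4] S\PP   >
      [2,3] "on" : (S\PP)/(PP\NP)
      [3,4] "under" : PP\NP
    [4,7] (S\NP)\(S\PP)   <
      [4,6] S   <
        [4,5] "ate" : N
        [5,6] "the" : S\N
      [6,7] "sent" : ((S\NP)\(S\PP))\S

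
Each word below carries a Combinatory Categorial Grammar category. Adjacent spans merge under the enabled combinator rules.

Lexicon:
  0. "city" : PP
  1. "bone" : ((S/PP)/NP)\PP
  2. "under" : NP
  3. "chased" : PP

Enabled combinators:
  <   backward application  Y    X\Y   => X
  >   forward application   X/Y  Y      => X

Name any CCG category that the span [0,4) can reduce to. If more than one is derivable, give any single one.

S

[0,4] S   >
  [0,3] S/PP   >
    [0,2] (S/PP)/NP   <
      [0,1] "city" : PP
      [1,2] "bone" : ((S/PP)/NP)\PP
    [2,3] "under" : NP
  [3,4] "chased" : PP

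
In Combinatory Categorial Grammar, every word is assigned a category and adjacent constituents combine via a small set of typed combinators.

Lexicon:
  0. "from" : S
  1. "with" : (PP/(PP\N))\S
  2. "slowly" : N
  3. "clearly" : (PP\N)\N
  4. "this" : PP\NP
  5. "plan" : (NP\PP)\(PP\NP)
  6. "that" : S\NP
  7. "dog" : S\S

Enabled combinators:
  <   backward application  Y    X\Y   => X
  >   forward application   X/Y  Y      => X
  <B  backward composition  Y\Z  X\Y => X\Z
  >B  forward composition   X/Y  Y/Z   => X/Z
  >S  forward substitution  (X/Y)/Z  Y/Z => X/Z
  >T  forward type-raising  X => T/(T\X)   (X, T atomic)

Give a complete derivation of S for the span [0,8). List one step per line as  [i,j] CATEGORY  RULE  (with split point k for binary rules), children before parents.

[0,8] S   <
  [0,6] NP   <
    [0,4] PP   >
      [0,2] PP/(PP\N)   <
        [0,1] "from" : S
        [1,2] "with" : (PP/(PP\N))\S
      [2,4] PP\N   <
        [2,3] "slowly" : N
        [3,4] "clearly" : (PP\N)\N
    [4,6] NP\PP   <
      [4,5] "this" : PP\NP
      [5,6] "plan" : (NP\PP)\(PP\NP)
  [6,8] S\NP   <B
    [6,7] "that" : S\NP
    [7,8] "dog" : S\S

[0,1] S  lex  "from"
[1,2] (PP/(PP\N))\S  lex  "with"
[0,2] PP/(PP\N)  <  k=1
[2,3] N  lex  "slowly"
[3,4] (PP\N)\N  lex  "clearly"
[2,4] PP\N  <  k=3
[0,4] PP  >  k=2
[4,5] PP\NP  lex  "this"
[5,6] (NP\PP)\(PP\NP)  lex  "plan"
[4,6] NP\PP  <  k=5
[0,6] NP  <  k=4
[6,7] S\NP  lex  "that"
[7,8] S\S  lex  "dog"
[6,8] S\NP  <B  k=7
[0,8] S  <  k=6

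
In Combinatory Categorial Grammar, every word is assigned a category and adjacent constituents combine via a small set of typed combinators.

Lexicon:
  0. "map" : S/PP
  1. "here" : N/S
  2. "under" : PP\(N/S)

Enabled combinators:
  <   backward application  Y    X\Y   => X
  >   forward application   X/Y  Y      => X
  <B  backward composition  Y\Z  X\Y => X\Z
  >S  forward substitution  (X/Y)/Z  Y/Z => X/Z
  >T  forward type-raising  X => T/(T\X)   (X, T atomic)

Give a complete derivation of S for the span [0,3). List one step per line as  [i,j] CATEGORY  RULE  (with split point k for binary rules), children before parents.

[0,3] S   >
  [0,1] "map" : S/PP
  [1,3] PP   <
    [1,2] "here" : N/S
    [2,3] "under" : PP\(N/S)

[0,1] S/PP  lex  "map"
[1,2] N/S  lex  "here"
[2,3] PP\(N/S)  lex  "under"
[1,3] PP  <  k=2
[0,3] S  >  k=1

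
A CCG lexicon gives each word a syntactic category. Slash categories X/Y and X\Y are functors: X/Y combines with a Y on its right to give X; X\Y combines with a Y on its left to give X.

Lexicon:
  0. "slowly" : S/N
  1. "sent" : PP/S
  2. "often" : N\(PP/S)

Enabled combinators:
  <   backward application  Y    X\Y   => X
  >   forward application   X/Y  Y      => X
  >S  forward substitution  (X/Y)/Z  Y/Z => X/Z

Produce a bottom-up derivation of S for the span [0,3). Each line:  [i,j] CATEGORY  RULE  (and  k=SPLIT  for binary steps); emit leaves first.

[0,3] S   >
  [0,1] "slowly" : S/N
  [1,3] N   <
    [1,2] "sent" : PP/S
    [2,3] "often" : N\(PP/S)

[0,1] S/N  lex  "slowly"
[1,2] PP/S  lex  "sent"
[2,3] N\(PP/S)  lex  "often"
[1,3] N  <  k=2
[0,3] S  >  k=1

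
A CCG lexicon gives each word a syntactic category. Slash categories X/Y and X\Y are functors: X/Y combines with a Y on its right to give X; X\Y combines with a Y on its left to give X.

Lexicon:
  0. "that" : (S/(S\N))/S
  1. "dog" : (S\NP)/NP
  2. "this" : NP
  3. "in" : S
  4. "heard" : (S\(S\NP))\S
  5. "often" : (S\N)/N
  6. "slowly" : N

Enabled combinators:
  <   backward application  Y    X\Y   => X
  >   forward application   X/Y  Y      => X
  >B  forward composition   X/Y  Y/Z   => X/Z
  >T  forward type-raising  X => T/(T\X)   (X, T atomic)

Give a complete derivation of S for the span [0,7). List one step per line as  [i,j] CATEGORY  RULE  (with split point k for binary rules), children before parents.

[0,1] (S/(S\N))/S  lex  "that"
[1,2] (S\NP)/NP  lex  "dog"
[2,3] NP  lex  "this"
[1,3] S\NP  >  k=2
[3,4] S  lex  "in"
[4,5] (S\(S\NP))\S  lex  "heard"
[3,5] S\(S\NP)  <  k=4
[1,5] S  <  k=3
[0,5] S/(S\N)  >  k=1
[5,6] (S\N)/N  lex  "often"
[6,7] N  lex  "slowly"
[5,7] S\N  >  k=6
[0,7] S  >  k=5

[0,7] S   >
  [0,5] S/(S\N)   >
    [0,1] "that" : (S/(S\N))/S
    [1,5] S   <
      [1,3] S\NP   >
        [1,2] "dog" : (S\NP)/NP
        [2,3] "this" : NP
      [3,5] S\(S\NP)   <
        [3,4] "in" : S
        [4,5] "heard" : (S\(S\NP))\S
  [5,7] S\N   >
    [5,6] "often" : (S\N)/N
    [6,7] "slowly" : N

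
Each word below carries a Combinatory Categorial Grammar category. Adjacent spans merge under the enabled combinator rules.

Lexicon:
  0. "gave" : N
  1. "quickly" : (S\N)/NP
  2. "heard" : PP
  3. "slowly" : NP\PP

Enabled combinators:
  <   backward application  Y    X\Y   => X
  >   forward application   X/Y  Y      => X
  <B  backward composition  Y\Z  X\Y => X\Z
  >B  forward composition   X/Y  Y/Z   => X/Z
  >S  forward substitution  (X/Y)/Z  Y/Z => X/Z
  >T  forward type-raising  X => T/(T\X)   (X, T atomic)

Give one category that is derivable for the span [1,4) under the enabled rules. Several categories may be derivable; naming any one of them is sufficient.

S\N

[0,4] S   <
  [0,1] "gave" : N
  [1,4] S\N   >
    [1,2] "quickly" : (S\N)/NP
    [2,4] NP   <
      [2,3] "heard" : PP
      [3,4] "slowly" : NP\PP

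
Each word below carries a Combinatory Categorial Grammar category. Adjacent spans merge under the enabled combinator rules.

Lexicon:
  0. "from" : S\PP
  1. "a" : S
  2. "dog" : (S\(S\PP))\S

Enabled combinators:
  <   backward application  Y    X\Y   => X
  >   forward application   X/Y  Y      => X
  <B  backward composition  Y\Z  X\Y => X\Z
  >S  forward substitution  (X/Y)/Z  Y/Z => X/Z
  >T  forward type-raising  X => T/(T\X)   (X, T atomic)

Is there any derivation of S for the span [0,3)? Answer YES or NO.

[0,3] S   <
  [0,1] "from" : S\PP
  [1,3] S\(S\PP)   <
    [1,2] "a" : S
    [2,3] "dog" : (S\(S\PP))\S

YES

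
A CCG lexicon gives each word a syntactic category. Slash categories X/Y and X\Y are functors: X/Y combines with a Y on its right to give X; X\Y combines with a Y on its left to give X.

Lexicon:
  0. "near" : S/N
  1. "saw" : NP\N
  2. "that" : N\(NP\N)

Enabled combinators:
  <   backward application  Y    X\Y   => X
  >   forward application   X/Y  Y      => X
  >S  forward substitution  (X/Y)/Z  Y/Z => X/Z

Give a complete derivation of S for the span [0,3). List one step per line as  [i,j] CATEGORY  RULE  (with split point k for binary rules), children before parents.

[0,3] S   >
  [0,1] "near" : S/N
  [1,3] N   <
    [1,2] "saw" : NP\N
    [2,3] "that" : N\(NP\N)

[0,1] S/N  lex  "near"
[1,2] NP\N  lex  "saw"
[2,3] N\(NP\N)  lex  "that"
[1,3] N  <  k=2
[0,3] S  >  k=1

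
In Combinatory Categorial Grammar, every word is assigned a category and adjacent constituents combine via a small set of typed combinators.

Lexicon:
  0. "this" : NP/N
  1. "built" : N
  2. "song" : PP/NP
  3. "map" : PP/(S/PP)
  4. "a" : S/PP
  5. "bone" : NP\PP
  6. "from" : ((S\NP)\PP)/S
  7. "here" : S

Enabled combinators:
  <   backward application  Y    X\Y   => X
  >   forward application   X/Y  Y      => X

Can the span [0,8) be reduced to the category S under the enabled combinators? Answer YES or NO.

YES

[0,8] S   <
  [0,2] NP   >
    [0,1] "this" : NP/N
    [1,2] "built" : N
  [2,8] S\NP   <
    [2,6] PP   >
      [2,3] "song" : PP/NP
      [3,6] NP   <
        [3,5] PP   >
          [3,4] "map" : PP/(S/PP)
          [4,5] "a" : S/PP
        [5,6] "bone" : NP\PP
    [6,8] (S\NP)\PP   >
      [6,7] "from" : ((S\NP)\PP)/S
      [7,8] "here" : S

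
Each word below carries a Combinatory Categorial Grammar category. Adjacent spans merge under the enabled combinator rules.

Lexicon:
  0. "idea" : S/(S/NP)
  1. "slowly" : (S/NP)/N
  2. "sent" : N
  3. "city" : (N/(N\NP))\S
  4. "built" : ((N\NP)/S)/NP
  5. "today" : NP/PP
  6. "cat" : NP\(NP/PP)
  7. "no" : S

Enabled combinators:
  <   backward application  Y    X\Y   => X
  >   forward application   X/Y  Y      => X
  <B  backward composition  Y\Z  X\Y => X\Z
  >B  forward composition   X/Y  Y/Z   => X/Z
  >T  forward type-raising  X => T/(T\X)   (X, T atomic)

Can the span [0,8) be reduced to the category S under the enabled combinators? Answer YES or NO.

S/(S/NP) (S/NP)/N N (N/(N\NP))\S ((N\NP)/S)/NP NP/PP NP\(NP/PP) S
CKY chart[0,8] = {N, N/(N\N), N/(S\S), NP/(NP\N), PP/(PP\N), S/(S\N)}; S ∉ chart

NO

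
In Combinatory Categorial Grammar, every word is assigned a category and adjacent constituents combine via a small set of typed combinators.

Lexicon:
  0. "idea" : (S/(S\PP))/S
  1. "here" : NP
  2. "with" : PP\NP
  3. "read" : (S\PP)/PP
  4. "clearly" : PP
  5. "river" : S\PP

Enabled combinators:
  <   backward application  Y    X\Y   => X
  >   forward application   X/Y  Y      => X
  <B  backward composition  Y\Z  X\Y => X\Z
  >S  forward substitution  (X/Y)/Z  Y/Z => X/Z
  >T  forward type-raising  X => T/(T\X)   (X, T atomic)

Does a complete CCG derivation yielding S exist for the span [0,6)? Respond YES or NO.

YES

[0,6] S   >
  [0,5] S/(S\PP)   >
    [0,1] "idea" : (S/(S\PP))/S
    [1,5] S   <
      [1,3] PP   <
        [1,2] "here" : NP
        [2,3] "with" : PP\NP
      [3,5] S\PP   >
        [3,4] "read" : (S\PP)/PP
        [4,5] "clearly" : PP
  [5,6] "river" : S\PP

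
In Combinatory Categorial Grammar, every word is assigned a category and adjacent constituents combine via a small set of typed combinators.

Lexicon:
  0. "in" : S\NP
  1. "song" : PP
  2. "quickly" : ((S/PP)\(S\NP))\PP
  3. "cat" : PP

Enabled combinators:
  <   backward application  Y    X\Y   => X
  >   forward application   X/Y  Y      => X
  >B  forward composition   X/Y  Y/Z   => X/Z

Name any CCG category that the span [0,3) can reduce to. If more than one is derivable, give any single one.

S/PP

[0,4] S   >
  [0,3] S/PP   <
    [0,1] "in" : S\NP
    [1,3] (S/PP)\(S\NP)   <
      [1,2] "song" : PP
      [2,3] "quickly" : ((S/PP)\(S\NP))\PP
  [3,4] "cat" : PP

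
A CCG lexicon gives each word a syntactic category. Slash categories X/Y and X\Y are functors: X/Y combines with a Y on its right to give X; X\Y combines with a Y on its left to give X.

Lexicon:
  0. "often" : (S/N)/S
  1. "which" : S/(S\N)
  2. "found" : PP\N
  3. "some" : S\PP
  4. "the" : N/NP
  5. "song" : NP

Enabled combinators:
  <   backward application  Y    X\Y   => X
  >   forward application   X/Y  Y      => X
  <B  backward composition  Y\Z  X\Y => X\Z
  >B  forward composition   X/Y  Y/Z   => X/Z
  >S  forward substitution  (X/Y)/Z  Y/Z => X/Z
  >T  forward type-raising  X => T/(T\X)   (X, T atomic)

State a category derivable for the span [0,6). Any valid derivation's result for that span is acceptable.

S

[0,6] S   >
  [0,4] S/N   >
    [0,1] "often" : (S/N)/S
    [1,4] S   >
      [1,2] "which" : S/(S\N)
      [2,4] S\N   <B
        [2,3] "found" : PP\N
        [3,4] "some" : S\PP
  [4,6] N   >
    [4,5] "the" : N/NP
    [5,6] "song" : NP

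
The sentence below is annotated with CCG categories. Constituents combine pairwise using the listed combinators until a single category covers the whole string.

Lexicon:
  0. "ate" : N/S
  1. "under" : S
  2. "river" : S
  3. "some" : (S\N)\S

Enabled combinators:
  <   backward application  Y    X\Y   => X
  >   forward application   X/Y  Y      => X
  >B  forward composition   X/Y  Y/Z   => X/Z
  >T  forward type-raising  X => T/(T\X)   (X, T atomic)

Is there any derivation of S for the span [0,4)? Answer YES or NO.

[0,4] S   <
  [0,2] N   >
    [0,1] "ate" : N/S
    [1,2] "under" : S
  [2,4] S\N   <
    [2,3] "river" : S
    [3,4] "some" : (S\N)\S

YES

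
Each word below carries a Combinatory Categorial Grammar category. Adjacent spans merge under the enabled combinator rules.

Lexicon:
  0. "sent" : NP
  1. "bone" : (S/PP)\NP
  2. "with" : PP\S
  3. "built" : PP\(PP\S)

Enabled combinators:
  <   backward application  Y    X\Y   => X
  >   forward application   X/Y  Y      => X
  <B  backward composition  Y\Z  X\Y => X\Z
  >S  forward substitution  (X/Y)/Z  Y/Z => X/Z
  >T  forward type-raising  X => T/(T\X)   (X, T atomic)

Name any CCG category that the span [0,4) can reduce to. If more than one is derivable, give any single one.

S

[0,4] S   >
  [0,2] S/PP   <
    [0,1] "sent" : NP
    [1,2] "bone" : (S/PP)\NP
  [2,4] PP   <
    [2,3] "with" : PP\S
    [3,4] "built" : PP\(PP\S)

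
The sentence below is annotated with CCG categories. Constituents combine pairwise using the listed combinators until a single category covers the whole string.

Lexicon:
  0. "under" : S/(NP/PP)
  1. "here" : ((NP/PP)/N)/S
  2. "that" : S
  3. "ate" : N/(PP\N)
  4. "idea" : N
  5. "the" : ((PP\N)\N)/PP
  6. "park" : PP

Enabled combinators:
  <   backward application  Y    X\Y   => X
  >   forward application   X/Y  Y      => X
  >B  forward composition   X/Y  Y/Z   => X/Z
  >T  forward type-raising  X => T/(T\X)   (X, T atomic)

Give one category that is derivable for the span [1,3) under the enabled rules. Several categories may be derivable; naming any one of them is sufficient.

[0,7] S   >
  [0,3] S/N   >B
    [0,1] "under" : S/(NP/PP)
    [1,3] (NP/PP)/N   >
      [1,2] "here" : ((NP/PP)/N)/S
      [2,3] "that" : S
  [3,7] N   >
    [3,4] "ate" : N/(PP\N)
    [4,7] PP\N   <
      [4,5] "idea" : N
      [5,7] (PP\N)\N   >
        [5,6] "the" : ((PP\N)\N)/PP
        [6,7] "park" : PP

(NP/PP)/N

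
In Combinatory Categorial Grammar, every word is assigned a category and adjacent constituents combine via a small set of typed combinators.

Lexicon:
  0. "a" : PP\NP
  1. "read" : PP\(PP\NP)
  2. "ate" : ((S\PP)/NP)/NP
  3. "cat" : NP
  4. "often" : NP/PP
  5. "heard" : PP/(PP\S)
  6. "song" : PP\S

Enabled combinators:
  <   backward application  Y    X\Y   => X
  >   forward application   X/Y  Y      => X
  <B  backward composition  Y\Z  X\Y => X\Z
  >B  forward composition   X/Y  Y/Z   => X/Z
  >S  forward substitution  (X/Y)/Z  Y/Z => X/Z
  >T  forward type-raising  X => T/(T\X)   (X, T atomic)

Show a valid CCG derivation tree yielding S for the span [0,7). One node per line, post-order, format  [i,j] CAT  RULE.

[0,1] PP\NP  lex  "a"
[1,2] PP\(PP\NP)  lex  "read"
[0,2] PP  <  k=1
[2,3] ((S\PP)/NP)/NP  lex  "ate"
[3,4] NP  lex  "cat"
[2,4] (S\PP)/NP  >  k=3
[4,5] NP/PP  lex  "often"
[5,6] PP/(PP\S)  lex  "heard"
[6,7] PP\S  lex  "song"
[5,7] PP  >  k=6
[4,7] NP  >  k=5
[2,7] S\PP  >  k=4
[0,7] S  <  k=2

[0,7] S   <
  [0,2] PP   <
    [0,1] "a" : PP\NP
    [1,2] "read" : PP\(PP\NP)
  [2,7] S\PP   >
    [2,4] (S\PP)/NP   >
      [2,3] "ate" : ((S\PP)/NP)/NP
      [3,4] "cat" : NP
    [4,7] NP   >
      [4,5] "often" : NP/PP
      [5,7] PP   >
        [5,6] "heard" : PP/(PP\S)
        [6,7] "song" : PP\S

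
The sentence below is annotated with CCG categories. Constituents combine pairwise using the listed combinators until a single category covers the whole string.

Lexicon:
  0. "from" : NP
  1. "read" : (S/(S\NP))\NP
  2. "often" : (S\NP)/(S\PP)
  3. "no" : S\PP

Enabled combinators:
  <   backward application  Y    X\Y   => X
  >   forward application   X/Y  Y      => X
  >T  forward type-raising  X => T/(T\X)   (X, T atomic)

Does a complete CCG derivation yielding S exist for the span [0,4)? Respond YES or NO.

YES

[0,4] S   >
  [0,2] S/(S\NP)   <
    [0,1] "from" : NP
    [1,2] "read" : (S/(S\NP))\NP
  [2,4] S\NP   >
    [2,3] "often" : (S\NP)/(S\PP)
    [3,4] "no" : S\PP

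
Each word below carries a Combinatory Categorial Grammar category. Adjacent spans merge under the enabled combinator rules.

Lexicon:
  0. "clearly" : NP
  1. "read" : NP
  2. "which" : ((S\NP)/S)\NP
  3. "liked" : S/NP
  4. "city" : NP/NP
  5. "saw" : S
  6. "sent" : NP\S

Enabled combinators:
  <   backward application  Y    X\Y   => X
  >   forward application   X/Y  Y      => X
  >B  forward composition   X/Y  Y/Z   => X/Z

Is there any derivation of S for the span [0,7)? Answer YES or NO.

[0,7] S   <
  [0,1] "clearly" : NP
  [1,7] S\NP   >
    [1,3] (S\NP)/S   <
      [1,2] "read" : NP
      [2,3] "which" : ((S\NP)/S)\NP
    [3,7] S   >
      [3,5] S/NP   >B
        [3,4] "liked" : S/NP
        [4,5] "city" : NP/NP
      [5,7] NP   <
        [5,6] "saw" : S
        [6,7] "sent" : NP\S

YES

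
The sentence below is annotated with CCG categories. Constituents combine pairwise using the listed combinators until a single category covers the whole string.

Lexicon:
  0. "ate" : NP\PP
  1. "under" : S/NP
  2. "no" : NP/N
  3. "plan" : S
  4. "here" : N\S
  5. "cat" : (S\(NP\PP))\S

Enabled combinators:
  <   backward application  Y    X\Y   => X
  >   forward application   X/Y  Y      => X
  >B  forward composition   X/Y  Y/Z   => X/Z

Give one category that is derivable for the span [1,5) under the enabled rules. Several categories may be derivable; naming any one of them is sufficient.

S

[0,6] S   <
  [0,1] "ate" : NP\PP
  [1,6] S\(NP\PP)   <
    [1,5] S   >
      [1,3] S/N   >B
        [1,2] "under" : S/NP
        [2,3] "no" : NP/N
      [3,5] N   <
        [3,4] "plan" : S
        [4,5] "here" : N\S
    [5,6] "cat" : (S\(NP\PP))\S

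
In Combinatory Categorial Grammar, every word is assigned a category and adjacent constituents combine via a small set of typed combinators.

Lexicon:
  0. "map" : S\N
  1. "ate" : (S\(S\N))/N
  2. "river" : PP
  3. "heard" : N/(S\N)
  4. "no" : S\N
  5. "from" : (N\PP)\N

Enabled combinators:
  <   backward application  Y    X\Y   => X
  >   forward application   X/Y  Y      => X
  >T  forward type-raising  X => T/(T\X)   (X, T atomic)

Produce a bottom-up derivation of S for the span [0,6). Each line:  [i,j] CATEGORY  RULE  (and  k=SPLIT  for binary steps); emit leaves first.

[0,6] S   <
  [0,1] "map" : S\N
  [1,6] S\(S\N)   >
    [1,2] "ate" : (S\(S\N))/N
    [2,6] N   <
      [2,3] "river" : PP
      [3,6] N\PP   <
        [3,5] N   >
          [3,4] "heard" : N/(S\N)
          [4,5] "no" : S\N
        [5,6] "from" : (N\PP)\N

[0,1] S\N  lex  "map"
[1,2] (S\(S\N))/N  lex  "ate"
[2,3] PP  lex  "river"
[3,4] N/(S\N)  lex  "heard"
[4,5] S\N  lex  "no"
[3,5] N  >  k=4
[5,6] (N\PP)\N  lex  "from"
[3,6] N\PP  <  k=5
[2,6] N  <  k=3
[1,6] S\(S\N)  >  k=2
[0,6] S  <  k=1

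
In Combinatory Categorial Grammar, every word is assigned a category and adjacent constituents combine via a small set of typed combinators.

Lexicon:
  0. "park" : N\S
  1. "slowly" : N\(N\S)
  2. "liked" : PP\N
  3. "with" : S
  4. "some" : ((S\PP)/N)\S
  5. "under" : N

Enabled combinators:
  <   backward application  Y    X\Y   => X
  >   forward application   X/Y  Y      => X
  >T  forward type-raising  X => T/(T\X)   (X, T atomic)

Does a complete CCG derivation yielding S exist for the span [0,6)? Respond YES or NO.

YES

[0,6] S   <
  [0,3] PP   <
    [0,2] N   <
      [0,1] "park" : N\S
      [1,2] "slowly" : N\(N\S)
    [2,3] "liked" : PP\N
  [3,6] S\PP   >
    [3,5] (S\PP)/N   <
      [3,4] "with" : S
      [4,5] "some" : ((S\PP)/N)\S
    [5,6] "under" : N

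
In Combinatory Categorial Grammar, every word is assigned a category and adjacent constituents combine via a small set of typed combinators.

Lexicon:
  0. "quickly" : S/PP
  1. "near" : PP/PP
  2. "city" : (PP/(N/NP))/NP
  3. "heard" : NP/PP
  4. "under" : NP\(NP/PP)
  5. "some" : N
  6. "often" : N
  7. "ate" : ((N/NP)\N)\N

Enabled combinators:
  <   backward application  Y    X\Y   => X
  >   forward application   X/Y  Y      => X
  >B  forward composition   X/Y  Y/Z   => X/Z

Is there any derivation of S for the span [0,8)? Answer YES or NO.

[0,8] S   >
  [0,2] S/PP   >B
    [0,1] "quickly" : S/PP
    [1,2] "near" : PP/PP
  [2,8] PP   >
    [2,5] PP/(N/NP)   >
      [2,3] "city" : (PP/(N/NP))/NP
      [3,5] NP   <
        [3,4] "heard" : NP/PP
        [4,5] "under" : NP\(NP/PP)
    [5,8] N/NP   <
      [5,6] "some" : N
      [6,8] (N/NP)\N   <
        [6,7] "often" : N
        [7,8] "ate" : ((N/NP)\N)\N

YES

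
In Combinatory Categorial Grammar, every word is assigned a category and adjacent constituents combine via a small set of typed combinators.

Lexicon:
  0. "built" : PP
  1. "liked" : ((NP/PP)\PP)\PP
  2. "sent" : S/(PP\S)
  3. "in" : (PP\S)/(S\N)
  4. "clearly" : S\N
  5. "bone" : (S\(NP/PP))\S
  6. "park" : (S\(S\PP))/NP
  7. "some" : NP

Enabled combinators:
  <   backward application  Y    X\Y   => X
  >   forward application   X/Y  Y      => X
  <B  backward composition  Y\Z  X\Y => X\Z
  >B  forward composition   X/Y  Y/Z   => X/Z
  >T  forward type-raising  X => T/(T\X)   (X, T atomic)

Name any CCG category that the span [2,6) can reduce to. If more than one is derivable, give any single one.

S\(NP/PP)

[0,8] S   <
  [0,6] S\PP   <B
    [0,2] (NP/PP)\PP   <
      [0,1] "built" : PP
      [1,2] "liked" : ((NP/PP)\PP)\PP
    [2,6] S\(NP/PP)   <
      [2,5] S   >
        [2,3] "sent" : S/(PP\S)
        [3,5] PP\S   >
          [3,4] "in" : (PP\S)/(S\N)
          [4,5] "clearly" : S\N
      [5,6] "bone" : (S\(NP/PP))\S
  [6,8] S\(S\PP)   >
    [6,7] "park" : (S\(S\PP))/NP
    [7,8] "some" : NP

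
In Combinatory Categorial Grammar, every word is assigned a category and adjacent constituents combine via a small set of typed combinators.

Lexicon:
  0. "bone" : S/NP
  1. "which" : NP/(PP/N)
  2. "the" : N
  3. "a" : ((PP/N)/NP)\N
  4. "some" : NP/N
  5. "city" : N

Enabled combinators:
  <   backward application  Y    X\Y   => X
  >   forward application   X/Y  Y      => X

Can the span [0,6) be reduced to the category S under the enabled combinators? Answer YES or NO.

[0,6] S   >
  [0,1] "bone" : S/NP
  [1,6] NP   >
    [1,2] "which" : NP/(PP/N)
    [2,6] PP/N   >
      [2,4] (PP/N)/NP   <
        [2,3] "the" : N
        [3,4] "a" : ((PP/N)/NP)\N
      [4,6] NP   >
        [4,5] "some" : NP/N
        [5,6] "city" : N

YES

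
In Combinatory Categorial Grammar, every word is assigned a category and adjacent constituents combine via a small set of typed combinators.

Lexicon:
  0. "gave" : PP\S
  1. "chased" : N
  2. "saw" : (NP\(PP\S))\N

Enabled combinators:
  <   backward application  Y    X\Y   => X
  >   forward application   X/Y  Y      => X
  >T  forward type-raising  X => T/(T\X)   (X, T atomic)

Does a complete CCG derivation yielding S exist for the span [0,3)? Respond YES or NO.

PP\S N (NP\(PP\S))\N
CKY chart[0,3] = {N/(N\NP), NP, NP/(NP\NP), PP/(PP\NP), S/(S\NP)}; S ∉ chart

NO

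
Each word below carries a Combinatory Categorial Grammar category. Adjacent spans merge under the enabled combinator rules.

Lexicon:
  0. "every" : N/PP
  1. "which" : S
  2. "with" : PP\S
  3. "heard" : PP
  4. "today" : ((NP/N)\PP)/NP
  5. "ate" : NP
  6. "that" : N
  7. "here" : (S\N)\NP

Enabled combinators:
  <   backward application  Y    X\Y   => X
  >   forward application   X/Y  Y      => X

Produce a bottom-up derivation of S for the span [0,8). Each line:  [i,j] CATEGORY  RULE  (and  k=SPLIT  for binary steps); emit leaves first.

[0,8] S   <
  [0,3] N   >
    [0,1] "every" : N/PP
    [1,3] PP   <
      [1,2] "which" : S
      [2,3] "with" : PP\S
  [3,8] S\N   <
    [3,7] NP   >
      [3,6] NP/N   <
        [3,4] "heard" : PP
        [4,6] (NP/N)\PP   >
          [4,5] "today" : ((NP/N)\PP)/NP
          [5,6] "ate" : NP
      [6,7] "that" : N
    [7,8] "here" : (S\N)\NP

[0,1] N/PP  lex  "every"
[1,2] S  lex  "which"
[2,3] PP\S  lex  "with"
[1,3] PP  <  k=2
[0,3] N  >  k=1
[3,4] PP  lex  "heard"
[4,5] ((NP/N)\PP)/NP  lex  "today"
[5,6] NP  lex  "ate"
[4,6] (NP/N)\PP  >  k=5
[3,6] NP/N  <  k=4
[6,7] N  lex  "that"
[3,7] NP  >  k=6
[7,8] (S\N)\NP  lex  "here"
[3,8] S\N  <  k=7
[0,8] S  <  k=3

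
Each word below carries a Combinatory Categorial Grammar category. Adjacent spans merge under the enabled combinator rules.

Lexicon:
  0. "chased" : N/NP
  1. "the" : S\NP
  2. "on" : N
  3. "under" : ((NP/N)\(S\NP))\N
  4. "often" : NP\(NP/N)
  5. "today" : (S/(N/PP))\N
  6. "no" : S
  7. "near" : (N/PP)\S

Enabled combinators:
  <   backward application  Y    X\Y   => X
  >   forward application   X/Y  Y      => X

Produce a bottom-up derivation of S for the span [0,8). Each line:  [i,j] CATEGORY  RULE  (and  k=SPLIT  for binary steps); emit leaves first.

[0,8] S   >
  [0,6] S/(N/PP)   <
    [0,5] N   >
      [0,1] "chased" : N/NP
      [1,5] NP   <
        [1,4] NP/N   <
          [1,2] "the" : S\NP
          [2,4] (NP/N)\(S\NP)   <
            [2,3] "on" : N
            [3,4] "under" : ((NP/N)\(S\NP))\N
        [4,5] "often" : NP\(NP/N)
    [5,6] "today" : (S/(N/PP))\N
  [6,8] N/PP   <
    [6,7] "no" : S
    [7,8] "near" : (N/PP)\S

[0,1] N/NP  lex  "chased"
[1,2] S\NP  lex  "the"
[2,3] N  lex  "on"
[3,4] ((NP/N)\(S\NP))\N  lex  "under"
[2,4] (NP/N)\(S\NP)  <  k=3
[1,4] NP/N  <  k=2
[4,5] NP\(NP/N)  lex  "often"
[1,5] NP  <  k=4
[0,5] N  >  k=1
[5,6] (S/(N/PP))\N  lex  "today"
[0,6] S/(N/PP)  <  k=5
[6,7] S  lex  "no"
[7,8] (N/PP)\S  lex  "near"
[6,8] N/PP  <  k=7
[0,8] S  >  k=6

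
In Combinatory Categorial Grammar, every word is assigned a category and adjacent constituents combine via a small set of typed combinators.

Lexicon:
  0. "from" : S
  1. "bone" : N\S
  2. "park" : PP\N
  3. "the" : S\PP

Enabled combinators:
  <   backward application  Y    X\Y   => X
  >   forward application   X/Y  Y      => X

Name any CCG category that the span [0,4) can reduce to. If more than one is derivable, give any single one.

[0,4] S   <
  [0,3] PP   <
    [0,2] N   <
      [0,1] "from" : S
      [1,2] "bone" : N\S
    [2,3] "park" : PP\N
  [3,4] "the" : S\PP

S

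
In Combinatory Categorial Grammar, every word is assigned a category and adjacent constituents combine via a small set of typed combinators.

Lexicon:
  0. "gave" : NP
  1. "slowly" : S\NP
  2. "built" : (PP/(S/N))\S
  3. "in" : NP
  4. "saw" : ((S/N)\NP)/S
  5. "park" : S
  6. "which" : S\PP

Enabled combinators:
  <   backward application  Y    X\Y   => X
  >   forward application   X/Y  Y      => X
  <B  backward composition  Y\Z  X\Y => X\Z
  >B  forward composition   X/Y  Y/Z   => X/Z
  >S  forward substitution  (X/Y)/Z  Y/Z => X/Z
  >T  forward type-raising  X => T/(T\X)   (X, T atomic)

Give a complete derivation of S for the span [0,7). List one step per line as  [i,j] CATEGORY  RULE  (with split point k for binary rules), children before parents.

[0,7] S   <
  [0,6] PP   >
    [0,3] PP/(S/N)   <
      [0,2] S   >
        [0,1] S/(S\NP)   >T
          [0,1] "gave" : NP
        [1,2] "slowly" : S\NP
      [2,3] "built" : (PP/(S/N))\S
    [3,6] S/N   <
      [3,4] "in" : NP
      [4,6] (S/N)\NP   >
        [4,5] "saw" : ((S/N)\NP)/S
        [5,6] "park" : S
  [6,7] "which" : S\PP

[0,1] NP  lex  "gave"
[0,1] S/(S\NP)  >T
[1,2] S\NP  lex  "slowly"
[0,2] S  >  k=1
[2,3] (PP/(S/N))\S  lex  "built"
[0,3] PP/(S/N)  <  k=2
[3,4] NP  lex  "in"
[4,5] ((S/N)\NP)/S  lex  "saw"
[5,6] S  lex  "park"
[4,6] (S/N)\NP  >  k=5
[3,6] S/N  <  k=4
[0,6] PP  >  k=3
[6,7] S\PP  lex  "which"
[0,7] S  <  k=6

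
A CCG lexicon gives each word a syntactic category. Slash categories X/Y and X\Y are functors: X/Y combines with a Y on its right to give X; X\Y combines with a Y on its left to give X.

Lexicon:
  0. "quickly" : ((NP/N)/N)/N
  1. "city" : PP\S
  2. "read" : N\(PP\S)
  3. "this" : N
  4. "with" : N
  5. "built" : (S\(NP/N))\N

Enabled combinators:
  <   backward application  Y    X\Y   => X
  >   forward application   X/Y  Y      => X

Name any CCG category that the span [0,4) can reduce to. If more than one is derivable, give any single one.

NP/N

[0,6] S   <
  [0,4] NP/N   >
    [0,3] (NP/N)/N   >
      [0,1] "quickly" : ((NP/N)/N)/N
      [1,3] N   <
        [1,2] "city" : PP\S
        [2,3] "read" : N\(PP\S)
    [3,4] "this" : N
  [4,6] S\(NP/N)   <
    [4,5] "with" : N
    [5,6] "built" : (S\(NP/N))\N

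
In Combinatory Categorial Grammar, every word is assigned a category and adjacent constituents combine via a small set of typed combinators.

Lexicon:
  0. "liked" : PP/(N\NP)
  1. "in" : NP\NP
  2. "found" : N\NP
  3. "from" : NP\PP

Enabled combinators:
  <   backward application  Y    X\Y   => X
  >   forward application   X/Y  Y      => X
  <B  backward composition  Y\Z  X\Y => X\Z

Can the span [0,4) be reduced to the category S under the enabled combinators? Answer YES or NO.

PP/(N\NP) NP\NP N\NP NP\PP
CKY chart[0,4] = {NP}; S ∉ chart

NO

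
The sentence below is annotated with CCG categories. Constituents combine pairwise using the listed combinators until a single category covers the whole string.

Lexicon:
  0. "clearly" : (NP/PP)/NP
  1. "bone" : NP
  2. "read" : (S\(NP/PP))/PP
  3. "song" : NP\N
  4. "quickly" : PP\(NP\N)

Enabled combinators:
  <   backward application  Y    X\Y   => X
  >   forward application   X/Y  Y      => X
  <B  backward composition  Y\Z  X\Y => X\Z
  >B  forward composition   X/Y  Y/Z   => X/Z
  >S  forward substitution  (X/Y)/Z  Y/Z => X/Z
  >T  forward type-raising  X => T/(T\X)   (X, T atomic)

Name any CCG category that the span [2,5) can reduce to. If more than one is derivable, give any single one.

[0,5] S   <
  [0,2] NP/PP   >
    [0,1] "clearly" : (NP/PP)/NP
    [1,2] "bone" : NP
  [2,5] S\(NP/PP)   >
    [2,3] "read" : (S\(NP/PP))/PP
    [3,5] PP   <
      [3,4] "song" : NP\N
      [4,5] "quickly" : PP\(NP\N)

S\(NP/PP)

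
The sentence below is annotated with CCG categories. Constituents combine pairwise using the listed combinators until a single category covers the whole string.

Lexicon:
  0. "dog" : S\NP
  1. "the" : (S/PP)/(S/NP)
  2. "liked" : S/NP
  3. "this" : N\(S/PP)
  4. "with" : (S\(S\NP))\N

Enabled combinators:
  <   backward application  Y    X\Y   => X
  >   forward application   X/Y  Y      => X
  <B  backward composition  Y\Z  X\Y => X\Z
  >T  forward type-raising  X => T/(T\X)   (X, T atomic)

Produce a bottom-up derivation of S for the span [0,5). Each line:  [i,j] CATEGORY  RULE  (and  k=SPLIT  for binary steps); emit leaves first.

[0,1] S\NP  lex  "dog"
[1,2] (S/PP)/(S/NP)  lex  "the"
[2,3] S/NP  lex  "liked"
[1,3] S/PP  >  k=2
[3,4] N\(S/PP)  lex  "this"
[1,4] N  <  k=3
[4,5] (S\(S\NP))\N  lex  "with"
[1,5] S\(S\NP)  <  k=4
[0,5] S  <  k=1

[0,5] S   <
  [0,1] "dog" : S\NP
  [1,5] S\(S\NP)   <
    [1,4] N   <
      [1,3] S/PP   >
        [1,2] "the" : (S/PP)/(S/NP)
        [2,3] "liked" : S/NP
      [3,4] "this" : N\(S/PP)
    [4,5] "with" : (S\(S\NP))\N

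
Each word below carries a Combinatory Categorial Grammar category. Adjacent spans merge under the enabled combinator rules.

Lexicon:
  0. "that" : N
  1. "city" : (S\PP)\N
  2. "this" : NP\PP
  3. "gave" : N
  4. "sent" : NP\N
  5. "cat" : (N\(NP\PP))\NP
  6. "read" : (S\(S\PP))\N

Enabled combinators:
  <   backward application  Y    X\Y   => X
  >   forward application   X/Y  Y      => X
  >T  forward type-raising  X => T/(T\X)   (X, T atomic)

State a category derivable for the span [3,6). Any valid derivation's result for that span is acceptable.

[0,7] S   <
  [0,2] S\PP   <
    [0,1] "that" : N
    [1,2] "city" : (S\PP)\N
  [2,7] S\(S\PP)   <
    [2,6] N   <
      [2,3] "this" : NP\PP
      [3,6] N\(NP\PP)   <
        [3,5] NP   >
          [3,4] NP/(NP\N)   >T
            [3,4] "gave" : N
          [4,5] "sent" : NP\N
        [5,6] "cat" : (N\(NP\PP))\NP
    [6,7] "read" : (S\(S\PP))\N

N\(NP\PP)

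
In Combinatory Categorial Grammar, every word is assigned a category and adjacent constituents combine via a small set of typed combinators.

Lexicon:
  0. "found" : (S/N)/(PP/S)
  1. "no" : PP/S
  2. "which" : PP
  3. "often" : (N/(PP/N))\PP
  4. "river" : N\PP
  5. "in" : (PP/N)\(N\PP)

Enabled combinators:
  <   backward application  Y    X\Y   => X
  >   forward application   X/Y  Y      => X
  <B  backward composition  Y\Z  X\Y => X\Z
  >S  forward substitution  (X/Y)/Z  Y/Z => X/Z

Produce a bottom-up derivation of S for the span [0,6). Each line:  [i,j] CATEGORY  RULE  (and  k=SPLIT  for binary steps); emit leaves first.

[0,6] S   >
  [0,2] S/N   >
    [0,1] "found" : (S/N)/(PP/S)
    [1,2] "no" : PP/S
  [2,6] N   >
    [2,4] N/(PP/N)   <
      [2,3] "which" : PP
      [3,4] "often" : (N/(PP/N))\PP
    [4,6] PP/N   <
      [4,5] "river" : N\PP
      [5,6] "in" : (PP/N)\(N\PP)

[0,1] (S/N)/(PP/S)  lex  "found"
[1,2] PP/S  lex  "no"
[0,2] S/N  >  k=1
[2,3] PP  lex  "which"
[3,4] (N/(PP/N))\PP  lex  "often"
[2,4] N/(PP/N)  <  k=3
[4,5] N\PP  lex  "river"
[5,6] (PP/N)\(N\PP)  lex  "in"
[4,6] PP/N  <  k=5
[2,6] N  >  k=4
[0,6] S  >  k=2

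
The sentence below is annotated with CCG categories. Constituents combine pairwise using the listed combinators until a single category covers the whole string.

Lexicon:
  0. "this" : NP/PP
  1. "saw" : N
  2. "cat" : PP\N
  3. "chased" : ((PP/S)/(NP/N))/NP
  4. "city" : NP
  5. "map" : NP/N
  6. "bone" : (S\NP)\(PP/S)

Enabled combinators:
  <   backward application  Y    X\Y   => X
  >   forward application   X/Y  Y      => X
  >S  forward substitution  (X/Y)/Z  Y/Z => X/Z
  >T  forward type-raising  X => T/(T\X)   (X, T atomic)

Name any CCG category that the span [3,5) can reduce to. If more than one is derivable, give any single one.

(PP/S)/(NP/N)

[0,7] S   <
  [0,3] NP   >
    [0,1] "this" : NP/PP
    [1,3] PP   >
      [1,2] PP/(PP\N)   >T
        [1,2] "saw" : N
      [2,3] "cat" : PP\N
  [3,7] S\NP   <
    [3,6] PP/S   >
      [3,5] (PP/S)/(NP/N)   >
        [3,4] "chased" : ((PP/S)/(NP/N))/NP
        [4,5] "city" : NP
      [5,6] "map" : NP/N
    [6,7] "bone" : (S\NP)\(PP/S)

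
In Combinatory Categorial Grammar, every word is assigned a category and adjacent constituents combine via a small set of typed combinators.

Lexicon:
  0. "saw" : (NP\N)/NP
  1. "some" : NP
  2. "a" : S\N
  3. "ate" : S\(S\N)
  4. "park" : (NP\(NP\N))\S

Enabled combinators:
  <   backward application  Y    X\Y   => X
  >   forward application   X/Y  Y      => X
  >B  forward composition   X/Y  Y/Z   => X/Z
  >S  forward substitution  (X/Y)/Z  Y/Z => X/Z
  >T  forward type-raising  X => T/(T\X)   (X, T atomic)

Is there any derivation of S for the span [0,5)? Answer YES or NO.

(NP\N)/NP NP S\N S\(S\N) (NP\(NP\N))\S
CKY chart[0,5] = {N/(N\NP), NP, NP/(NP\NP), PP/(PP\NP), S/(S\NP)}; S ∉ chart

NO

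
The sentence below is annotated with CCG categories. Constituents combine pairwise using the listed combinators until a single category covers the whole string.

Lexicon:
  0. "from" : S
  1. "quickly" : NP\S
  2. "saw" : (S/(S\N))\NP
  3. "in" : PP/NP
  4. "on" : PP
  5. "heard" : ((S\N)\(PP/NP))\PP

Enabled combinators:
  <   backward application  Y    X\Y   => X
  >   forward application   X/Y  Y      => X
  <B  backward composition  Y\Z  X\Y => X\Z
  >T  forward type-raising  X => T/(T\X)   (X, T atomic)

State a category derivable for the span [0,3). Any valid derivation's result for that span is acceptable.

S/(S\N)

[0,6] S   >
  [0,3] S/(S\N)   <
    [0,2] NP   >
      [0,1] NP/(NP\S)   >T
        [0,1] "from" : S
      [1,2] "quickly" : NP\S
    [2,3] "saw" : (S/(S\N))\NP
  [3,6] S\N   <
    [3,4] "in" : PP/NP
    [4,6] (S\N)\(PP/NP)   <
      [4,5] "on" : PP
      [5,6] "heard" : ((S\N)\(PP/NP))\PP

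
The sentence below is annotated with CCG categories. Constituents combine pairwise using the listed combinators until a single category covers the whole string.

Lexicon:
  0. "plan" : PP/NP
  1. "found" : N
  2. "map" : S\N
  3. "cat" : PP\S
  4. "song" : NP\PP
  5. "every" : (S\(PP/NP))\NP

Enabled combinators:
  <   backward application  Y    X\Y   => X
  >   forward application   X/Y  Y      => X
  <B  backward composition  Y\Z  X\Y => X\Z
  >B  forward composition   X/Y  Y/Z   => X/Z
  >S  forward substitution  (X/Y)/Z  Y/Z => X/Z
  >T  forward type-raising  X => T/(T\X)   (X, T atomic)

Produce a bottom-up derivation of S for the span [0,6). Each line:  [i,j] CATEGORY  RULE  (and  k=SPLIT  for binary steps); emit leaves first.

[0,1] PP/NP  lex  "plan"
[1,2] N  lex  "found"
[2,3] S\N  lex  "map"
[3,4] PP\S  lex  "cat"
[2,4] PP\N  <B  k=3
[1,4] PP  <  k=2
[4,5] NP\PP  lex  "song"
[1,5] NP  <  k=4
[5,6] (S\(PP/NP))\NP  lex  "every"
[1,6] S\(PP/NP)  <  k=5
[0,6] S  <  k=1

[0,6] S   <
  [0,1] "plan" : PP/NP
  [1,6] S\(PP/NP)   <
    [1,5] NP   <
      [1,4] PP   <
        [1,2] "found" : N
        [2,4] PP\N   <B
          [2,3] "map" : S\N
          [3,4] "cat" : PP\S
      [4,5] "song" : NP\PP
    [5,6] "every" : (S\(PP/NP))\NP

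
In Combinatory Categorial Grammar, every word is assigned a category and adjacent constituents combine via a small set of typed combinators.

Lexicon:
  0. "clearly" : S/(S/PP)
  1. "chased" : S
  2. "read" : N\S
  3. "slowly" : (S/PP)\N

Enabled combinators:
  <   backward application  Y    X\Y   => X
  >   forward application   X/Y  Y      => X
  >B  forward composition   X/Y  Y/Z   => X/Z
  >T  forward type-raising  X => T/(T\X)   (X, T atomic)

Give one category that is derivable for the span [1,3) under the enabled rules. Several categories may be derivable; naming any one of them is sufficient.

[0,4] S   >
  [0,1] "clearly" : S/(S/PP)
  [1,4] S/PP   <
    [1,3] N   <
      [1,2] "chased" : S
      [2,3] "read" : N\S
    [3,4] "slowly" : (S/PP)\N

N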